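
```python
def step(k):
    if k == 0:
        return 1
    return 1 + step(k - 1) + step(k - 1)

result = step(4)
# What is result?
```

step(k) = 1 + 2·step(k-1), step(0)=1. Closed form: (1+1)·2^4 - 1 = 31.

Answer: 31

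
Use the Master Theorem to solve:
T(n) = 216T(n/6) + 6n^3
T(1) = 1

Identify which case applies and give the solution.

a=216, b=6, f(n)=6n^3. log_6(216) = 3. Since c=3 = 3, Case 2 applies: T(n) = Θ(n^log_b(a) · log n) = O(n^3 log n).

Answer: O(n^3 log n) - Case 2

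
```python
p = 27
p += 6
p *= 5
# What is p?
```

Trace:
`p = 27` → p = 27
`p += 6` → p = 33
`p *= 5` → p = 165
So p = 165

Answer: 165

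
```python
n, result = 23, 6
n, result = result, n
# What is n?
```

Trace:
`n, result = 23, 6` → n = 23; result = 6
`n, result = result, n` → n = 6; result = 23
So n = 6

Answer: 6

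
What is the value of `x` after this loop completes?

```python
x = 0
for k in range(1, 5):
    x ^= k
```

XOR of 1 to 4
`x` takes the values: 0 → 1 → 3 → 0 → 4

Answer: 4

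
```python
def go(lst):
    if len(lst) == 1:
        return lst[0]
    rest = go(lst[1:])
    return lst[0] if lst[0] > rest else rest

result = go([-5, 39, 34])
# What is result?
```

Recursive max over [-5, 39, 34] = 39

Answer: 39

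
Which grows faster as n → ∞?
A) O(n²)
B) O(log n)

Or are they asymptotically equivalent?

O(n²) vs O(log n): Higher order terms dominate.

Answer: A) O(n²) grows faster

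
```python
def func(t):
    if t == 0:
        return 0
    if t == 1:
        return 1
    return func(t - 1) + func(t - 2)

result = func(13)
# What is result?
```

Build up from base cases: func(0)=0, func(1)=1, func(2)=1, func(3)=2, func(4)=3, func(5)=5, func(6)=8, ..., func(13)=233

Answer: 233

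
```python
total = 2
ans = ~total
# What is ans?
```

Trace:
`total = 2` → total = 2
`ans = ~total` → ans = -3
So ans = -3

Answer: -3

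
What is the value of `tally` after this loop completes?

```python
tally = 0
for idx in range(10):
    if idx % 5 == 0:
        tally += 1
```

Count numbers divisible by 5 in range(10)
`tally` takes the values: 0 → 1 → 2

Answer: 2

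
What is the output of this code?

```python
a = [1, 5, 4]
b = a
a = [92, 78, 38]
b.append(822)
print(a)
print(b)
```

Key concept: rebinding vs mutation: a is rebound to a new list, b still points at the original.
Step by step:
`a = [1, 5, 4]` → a = [1, 5, 4]
`b = a` → b = [1, 5, 4] (same object as a)
`a = [92, 78, 38]` → a = [92, 78, 38]
`b.append(822)` → b = [1, 5, 4, 822]
`print(a)` → prints [92, 78, 38]
`print(b)` → prints [1, 5, 4, 822]

Answer:
[92, 78, 38]
[1, 5, 4, 822]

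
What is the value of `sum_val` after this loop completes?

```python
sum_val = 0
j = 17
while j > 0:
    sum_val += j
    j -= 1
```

Sum 17 down to 1
`sum_val` takes the values: 0 → 17 → 33 → 48 → 62 → 75 → 87 → 98 → 108 → 117 → 125 → 132 → 138 → 143 → 147 → 150 → 152 → 153

Answer: 153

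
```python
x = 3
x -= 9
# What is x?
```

Trace:
`x = 3` → x = 3
`x -= 9` → x = -6
So x = -6

Answer: -6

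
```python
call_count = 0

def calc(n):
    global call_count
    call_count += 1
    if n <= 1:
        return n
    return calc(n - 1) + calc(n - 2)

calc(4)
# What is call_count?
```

Calls(n) = 1 + Calls(n-1) + Calls(n-2); Calls(0)=Calls(1)=1. For n=4 this gives 9.

Answer: 9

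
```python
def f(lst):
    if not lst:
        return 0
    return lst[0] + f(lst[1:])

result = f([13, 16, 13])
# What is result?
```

13 + 16 + 13 + 0 = 42

Answer: 42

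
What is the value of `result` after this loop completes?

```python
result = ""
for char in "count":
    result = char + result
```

Reverse 'count'
`result` takes the values: "" → "c" → "oc" → "uoc" → "nuoc" → "tnuoc"

Answer: "tnuoc"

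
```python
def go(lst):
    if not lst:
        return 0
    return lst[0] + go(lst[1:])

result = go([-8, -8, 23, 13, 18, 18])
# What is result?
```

(-8) + (-8) + 23 + 13 + 18 + 18 + 0 = 56

Answer: 56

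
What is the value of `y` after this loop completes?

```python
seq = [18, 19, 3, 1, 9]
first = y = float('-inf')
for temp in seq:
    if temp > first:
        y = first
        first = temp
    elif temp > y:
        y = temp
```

Second largest (with repeats) in [18, 19, 3, 1, 9]
`y` takes the values: -inf → 18

Answer: 18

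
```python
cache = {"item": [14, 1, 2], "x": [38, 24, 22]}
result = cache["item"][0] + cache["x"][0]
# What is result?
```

Trace:
`cache = {"item": [14, 1, 2], "x": [38, 24, 22]}` → cache = {'item': [14, 1, 2], 'x': [38, 24, 22]}
`result = cache["item"][0] + cache["x"][0]` → result = 52
So result = 52

Answer: 52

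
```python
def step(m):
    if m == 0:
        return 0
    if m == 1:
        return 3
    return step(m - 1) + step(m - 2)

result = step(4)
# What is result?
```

Build up from base cases: step(0)=0, step(1)=3, step(2)=3, step(3)=6, step(4)=9

Answer: 9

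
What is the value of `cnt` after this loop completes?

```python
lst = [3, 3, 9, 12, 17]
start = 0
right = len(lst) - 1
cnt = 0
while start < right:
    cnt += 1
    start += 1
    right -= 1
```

Iterations until pointers meet (list length 5)
`cnt` takes the values: 0 → 1 → 2

Answer: 2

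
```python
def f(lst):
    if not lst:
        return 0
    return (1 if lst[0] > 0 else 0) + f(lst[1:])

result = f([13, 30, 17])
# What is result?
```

Count of positive elements in [13, 30, 17] = 3

Answer: 3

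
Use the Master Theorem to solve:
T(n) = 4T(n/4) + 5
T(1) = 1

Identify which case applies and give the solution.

a=4, b=4, f(n)=5. log_4(4) = 1. Since c=0 < 1, Case 1 applies: T(n) = Θ(n^log_b(a)) = O(n).

Answer: O(n) - Case 1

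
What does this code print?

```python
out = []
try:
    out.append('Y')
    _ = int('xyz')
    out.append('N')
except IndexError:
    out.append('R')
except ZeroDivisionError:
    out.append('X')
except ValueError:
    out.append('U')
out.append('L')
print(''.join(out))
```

Execution trace: 'Y' (try body) → 'U' (except ValueError) → 'L' (after the try/except). Output: YUL

Answer: YUL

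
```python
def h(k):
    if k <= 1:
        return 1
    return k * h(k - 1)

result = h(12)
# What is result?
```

h(12) = 12 * 11 * 10 * 9 * 8 * 7 * 6 * 5 * 4 * 3 * 2 * 1 = 479001600

Answer: 479001600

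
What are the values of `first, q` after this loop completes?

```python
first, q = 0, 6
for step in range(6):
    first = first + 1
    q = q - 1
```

first goes 0→6, q goes 6→0
`first, q` takes the values: (0, 6) → (1, 6) → (1, 5) → (2, 5) → (2, 4) → (3, 4) → (3, 3) → (4, 3) → (4, 2) → (5, 2) → (5, 1) → (6, 1) → (6, 0)

Answer: 6, 0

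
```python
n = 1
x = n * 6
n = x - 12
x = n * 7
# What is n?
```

Trace:
`n = 1` → n = 1
`x = n * 6` → x = 6
`n = x - 12` → n = -6
`x = n * 7` → x = -42
So n = -6

Answer: -6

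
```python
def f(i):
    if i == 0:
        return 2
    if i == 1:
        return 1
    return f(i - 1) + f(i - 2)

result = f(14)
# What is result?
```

Build up from base cases: f(0)=2, f(1)=1, f(2)=3, f(3)=4, f(4)=7, f(5)=11, f(6)=18, ..., f(14)=843

Answer: 843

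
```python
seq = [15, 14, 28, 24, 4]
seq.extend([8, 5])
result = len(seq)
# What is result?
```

Trace:
`seq = [15, 14, 28, 24, 4]` → seq = [15, 14, 28, 24, 4]
`seq.extend([8, 5])` → seq = [15, 14, 28, 24, 4, 8, 5]
`result = len(seq)` → result = 7
So result = 7

Answer: 7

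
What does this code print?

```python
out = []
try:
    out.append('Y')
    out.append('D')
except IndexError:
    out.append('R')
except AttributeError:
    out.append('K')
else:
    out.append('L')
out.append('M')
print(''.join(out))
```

Execution trace: 'Y' (try body) → 'D' (try body, no exception) → 'L' (else) → 'M' (after the try/except). Output: YDLM

Answer: YDLM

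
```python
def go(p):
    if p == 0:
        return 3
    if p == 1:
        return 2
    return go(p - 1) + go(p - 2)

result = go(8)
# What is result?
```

Build up from base cases: go(0)=3, go(1)=2, go(2)=5, go(3)=7, go(4)=12, go(5)=19, go(6)=31, ..., go(8)=81

Answer: 81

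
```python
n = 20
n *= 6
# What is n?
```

Trace:
`n = 20` → n = 20
`n *= 6` → n = 120
So n = 120

Answer: 120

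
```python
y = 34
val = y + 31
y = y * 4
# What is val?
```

Trace:
`y = 34` → y = 34
`val = y + 31` → val = 65
`y = y * 4` → y = 136
So val = 65

Answer: 65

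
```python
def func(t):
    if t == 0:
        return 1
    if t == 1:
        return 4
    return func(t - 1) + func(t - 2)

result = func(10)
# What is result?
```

Build up from base cases: func(0)=1, func(1)=4, func(2)=5, func(3)=9, func(4)=14, func(5)=23, func(6)=37, ..., func(10)=254

Answer: 254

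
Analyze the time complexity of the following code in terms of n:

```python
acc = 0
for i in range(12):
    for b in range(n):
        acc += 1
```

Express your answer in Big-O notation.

Each loop level contributes: 1 × n. Multiplying the contributions gives O(n).

Answer: O(n)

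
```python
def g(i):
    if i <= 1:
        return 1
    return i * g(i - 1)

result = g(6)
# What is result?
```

g(6) = 6 * 5 * 4 * 3 * 2 * 1 = 720

Answer: 720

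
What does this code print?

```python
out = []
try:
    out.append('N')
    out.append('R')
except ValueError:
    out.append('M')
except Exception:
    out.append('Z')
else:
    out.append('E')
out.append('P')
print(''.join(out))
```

Execution trace: 'N' (try body) → 'R' (try body, no exception) → 'E' (else) → 'P' (after the try/except). Output: NREP

Answer: NREP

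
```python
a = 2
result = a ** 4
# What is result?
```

Trace:
`a = 2` → a = 2
`result = a ** 4` → result = 16
So result = 16

Answer: 16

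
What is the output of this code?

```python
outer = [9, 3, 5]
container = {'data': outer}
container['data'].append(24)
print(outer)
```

Key concept: dict holds reference to list.
Step by step:
`outer = [9, 3, 5]` → outer = [9, 3, 5]
`container = {'data': outer}` → container = {'data': [9, 3, 5]}
`container['data'].append(24)` → outer = [9, 3, 5, 24]; container = {'data': [9, 3, 5, 24]}
`print(outer)` → prints [9, 3, 5, 24]

Answer: [9, 3, 5, 24]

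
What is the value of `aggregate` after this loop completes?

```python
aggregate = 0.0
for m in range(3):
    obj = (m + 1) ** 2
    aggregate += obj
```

Sum of squared losses 1² + 2² + ... + 3²
`aggregate` takes the values: 0.0 → 1.0 → 5.0 → 14.0

Answer: 14.0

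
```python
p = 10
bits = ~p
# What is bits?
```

Trace:
`p = 10` → p = 10
`bits = ~p` → bits = -11
So bits = -11

Answer: -11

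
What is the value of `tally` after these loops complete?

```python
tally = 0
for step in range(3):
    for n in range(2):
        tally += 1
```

3 * 2 = 6
`tally` takes the values: 0 → 1 → 2 → 3 → 4 → 5 → 6

Answer: 6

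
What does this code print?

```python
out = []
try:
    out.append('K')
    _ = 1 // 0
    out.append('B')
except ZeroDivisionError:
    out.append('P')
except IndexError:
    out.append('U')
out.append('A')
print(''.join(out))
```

Execution trace: 'K' (try body) → 'P' (except ZeroDivisionError) → 'A' (after the try/except). Output: KPA

Answer: KPA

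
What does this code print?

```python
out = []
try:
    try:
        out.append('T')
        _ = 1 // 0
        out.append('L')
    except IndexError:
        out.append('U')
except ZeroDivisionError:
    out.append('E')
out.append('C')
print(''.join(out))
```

Execution trace: 'T' (try body) → 'E' (outer except ZeroDivisionError) → 'C' (after the try/except). Output: TEC

Answer: TEC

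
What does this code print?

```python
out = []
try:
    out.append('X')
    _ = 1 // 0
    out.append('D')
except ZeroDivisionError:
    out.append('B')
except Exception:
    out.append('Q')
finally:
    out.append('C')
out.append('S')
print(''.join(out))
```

Execution trace: 'X' (try body) → 'B' (except ZeroDivisionError) → 'C' (finally) → 'S' (after the try/except). Output: XBCS

Answer: XBCS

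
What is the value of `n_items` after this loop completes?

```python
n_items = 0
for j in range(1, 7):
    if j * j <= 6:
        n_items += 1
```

Count numbers where j² ≤ 6
`n_items` takes the values: 0 → 1 → 2

Answer: 2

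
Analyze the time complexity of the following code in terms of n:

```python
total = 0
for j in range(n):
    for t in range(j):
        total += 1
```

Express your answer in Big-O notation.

Each loop level contributes: n × n. Multiplying the contributions gives O(n^2).

Answer: O(n^2)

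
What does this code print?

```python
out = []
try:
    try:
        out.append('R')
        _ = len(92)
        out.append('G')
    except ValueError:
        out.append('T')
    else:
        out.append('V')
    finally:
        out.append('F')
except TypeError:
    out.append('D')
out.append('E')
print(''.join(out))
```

Execution trace: 'R' (try body) → 'F' (finally) → 'D' (outer except TypeError) → 'E' (after the try/except). Output: RFDE

Answer: RFDE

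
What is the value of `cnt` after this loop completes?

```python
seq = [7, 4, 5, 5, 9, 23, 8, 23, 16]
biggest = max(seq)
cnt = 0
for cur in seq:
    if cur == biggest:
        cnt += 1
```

Count of max value 23 in [7, 4, 5, 5, 9, 23, 8, 23, 16]
`cnt` takes the values: 0 → 1 → 2

Answer: 2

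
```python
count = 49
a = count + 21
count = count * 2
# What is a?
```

Trace:
`count = 49` → count = 49
`a = count + 21` → a = 70
`count = count * 2` → count = 98
So a = 70

Answer: 70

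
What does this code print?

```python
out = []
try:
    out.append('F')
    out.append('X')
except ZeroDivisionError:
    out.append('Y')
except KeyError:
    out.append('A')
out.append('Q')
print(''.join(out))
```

Execution trace: 'F' (try body) → 'X' (try body, no exception) → 'Q' (after the try/except). Output: FXQ

Answer: FXQ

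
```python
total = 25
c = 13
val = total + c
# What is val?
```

Trace:
`total = 25` → total = 25
`c = 13` → c = 13
`val = total + c` → val = 38
So val = 38

Answer: 38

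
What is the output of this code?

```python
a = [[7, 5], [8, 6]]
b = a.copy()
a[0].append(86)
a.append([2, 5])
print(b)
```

Key concept: shallow copy with nested lists.
Step by step:
`a = [[7, 5], [8, 6]]` → a = [[7, 5], [8, 6]]
`b = a.copy()` → b = [[7, 5], [8, 6]]
`a[0].append(86)` → a = [[7, 5, 86], [8, 6]]; b = [[7, 5, 86], [8, 6]]
`a.append([2, 5])` → a = [[7, 5, 86], [8, 6], [2, 5]]
`print(b)` → prints [[7, 5, 86], [8, 6]]

Answer: [[7, 5, 86], [8, 6]]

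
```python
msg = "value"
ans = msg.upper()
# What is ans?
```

Trace:
`msg = "value"` → msg = 'value'
`ans = msg.upper()` → ans = 'VALUE'
So ans = 'VALUE'

Answer: 'VALUE'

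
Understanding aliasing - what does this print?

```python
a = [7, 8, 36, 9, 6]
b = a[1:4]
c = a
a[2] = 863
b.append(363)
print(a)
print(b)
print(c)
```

Key concept: slice vs alias.
Step by step:
`a = [7, 8, 36, 9, 6]` → a = [7, 8, 36, 9, 6]
`b = a[1:4]` → b = [8, 36, 9]
`c = a` → c = [7, 8, 36, 9, 6] (same object as a)
`a[2] = 863` → a = [7, 8, 863, 9, 6] (same object as c); c = [7, 8, 863, 9, 6] (same object as a)
`b.append(363)` → b = [8, 36, 9, 363]
`print(a)` → prints [7, 8, 863, 9, 6]
`print(b)` → prints [8, 36, 9, 363]
`print(c)` → prints [7, 8, 863, 9, 6]

Answer:
[7, 8, 863, 9, 6]
[8, 36, 9, 363]
[7, 8, 863, 9, 6]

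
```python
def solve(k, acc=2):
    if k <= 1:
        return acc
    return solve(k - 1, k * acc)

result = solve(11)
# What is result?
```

Accumulator trace (n, acc): (11, 2) -> (10, 22) -> (9, 220) -> (8, 1980) -> (7, 15840) -> (6, 110880) -> (5, 665280) -> (4, 3326400) -> (3, 13305600) -> (2, 39916800) -> (1, 79833600) -> return 79833600

Answer: 79833600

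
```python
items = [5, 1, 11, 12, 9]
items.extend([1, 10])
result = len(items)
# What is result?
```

Trace:
`items = [5, 1, 11, 12, 9]` → items = [5, 1, 11, 12, 9]
`items.extend([1, 10])` → items = [5, 1, 11, 12, 9, 1, 10]
`result = len(items)` → result = 7
So result = 7

Answer: 7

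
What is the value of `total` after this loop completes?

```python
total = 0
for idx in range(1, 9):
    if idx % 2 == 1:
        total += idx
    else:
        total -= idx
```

Add odd, subtract even
`total` takes the values: 0 → 1 → -1 → 2 → -2 → 3 → -3 → 4 → -4

Answer: -4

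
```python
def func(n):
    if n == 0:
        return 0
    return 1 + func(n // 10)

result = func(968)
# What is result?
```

Count of digits of 968: 3

Answer: 3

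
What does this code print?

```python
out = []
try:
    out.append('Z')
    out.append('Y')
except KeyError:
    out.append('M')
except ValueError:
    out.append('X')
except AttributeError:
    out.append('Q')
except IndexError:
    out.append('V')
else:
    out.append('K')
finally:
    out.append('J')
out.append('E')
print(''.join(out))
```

Execution trace: 'Z' (try body) → 'Y' (try body, no exception) → 'K' (else) → 'J' (finally) → 'E' (after the try/except). Output: ZYKJE

Answer: ZYKJE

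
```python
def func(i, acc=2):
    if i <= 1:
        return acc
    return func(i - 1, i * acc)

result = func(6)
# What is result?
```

Accumulator trace (n, acc): (6, 2) -> (5, 12) -> (4, 60) -> (3, 240) -> (2, 720) -> (1, 1440) -> return 1440

Answer: 1440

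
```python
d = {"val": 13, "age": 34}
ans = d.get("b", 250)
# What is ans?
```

Trace:
`d = {"val": 13, "age": 34}` → d = {'val': 13, 'age': 34}
`ans = d.get("b", 250)` → ans = 250
So ans = 250

Answer: 250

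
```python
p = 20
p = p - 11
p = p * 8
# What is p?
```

Trace:
`p = 20` → p = 20
`p = p - 11` → p = 9
`p = p * 8` → p = 72
So p = 72

Answer: 72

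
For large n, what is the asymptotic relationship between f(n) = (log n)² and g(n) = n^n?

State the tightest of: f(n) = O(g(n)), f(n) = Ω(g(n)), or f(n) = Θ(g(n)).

(log n)² vs n^n: f(n) = O(g(n)) but not Ω(g(n)) — n^n grows strictly faster than (log n)².

Answer: f(n) = O(g(n)) but not Ω(g(n)) — n^n grows strictly faster than (log n)².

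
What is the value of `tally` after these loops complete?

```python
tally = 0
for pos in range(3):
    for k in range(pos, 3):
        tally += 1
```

Upper triangle: 3 + 2 + ... + 1
`tally` takes the values: 0 → 1 → 2 → 3 → 4 → 5 → 6

Answer: 6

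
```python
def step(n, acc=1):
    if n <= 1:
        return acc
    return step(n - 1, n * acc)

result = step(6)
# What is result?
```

Accumulator trace (n, acc): (6, 1) -> (5, 6) -> (4, 30) -> (3, 120) -> (2, 360) -> (1, 720) -> return 720

Answer: 720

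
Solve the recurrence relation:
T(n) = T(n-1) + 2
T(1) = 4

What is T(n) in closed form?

Unrolling: T(n) = T(1) + 2·(n-1) = 4 + 2(n-1) = 2n + 2.

Answer: T(n) = 2n + 2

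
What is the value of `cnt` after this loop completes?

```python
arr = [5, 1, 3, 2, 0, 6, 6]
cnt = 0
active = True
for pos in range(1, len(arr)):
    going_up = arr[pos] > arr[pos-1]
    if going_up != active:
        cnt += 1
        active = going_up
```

Count direction changes in [5, 1, 3, 2, 0, 6, 6]
`cnt` takes the values: 0 → 1 → 2 → 3 → 4 → 5

Answer: 5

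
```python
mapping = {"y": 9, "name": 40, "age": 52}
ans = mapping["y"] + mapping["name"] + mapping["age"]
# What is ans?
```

Trace:
`mapping = {"y": 9, "name": 40, "age": 52}` → mapping = {'y': 9, 'name': 40, 'age': 52}
`ans = mapping["y"] + mapping["name"] + mapping["age"]` → ans = 101
So ans = 101

Answer: 101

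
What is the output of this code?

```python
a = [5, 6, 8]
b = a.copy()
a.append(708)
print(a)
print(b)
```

Key concept: list.copy() creates independent copy.
Step by step:
`a = [5, 6, 8]` → a = [5, 6, 8]
`b = a.copy()` → b = [5, 6, 8]
`a.append(708)` → a = [5, 6, 8, 708]
`print(a)` → prints [5, 6, 8, 708]
`print(b)` → prints [5, 6, 8]

Answer:
[5, 6, 8, 708]
[5, 6, 8]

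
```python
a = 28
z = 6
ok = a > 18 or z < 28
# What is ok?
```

Trace:
`a = 28` → a = 28
`z = 6` → z = 6
`ok = a > 18 or z < 28` → ok = True
So ok = True

Answer: True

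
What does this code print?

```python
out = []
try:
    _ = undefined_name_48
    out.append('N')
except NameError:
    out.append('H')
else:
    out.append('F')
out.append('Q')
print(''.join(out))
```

Execution trace: 'H' (except NameError) → 'Q' (after the try/except). Output: HQ

Answer: HQ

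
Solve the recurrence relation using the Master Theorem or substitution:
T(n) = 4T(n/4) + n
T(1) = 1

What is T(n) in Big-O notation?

By Master Theorem: a=4, b=4, f(n)=n. Since log_4(4) = 1 and f(n) = Θ(n^1), Case 2 applies. T(n) = O(n log n).

Answer: O(n log n)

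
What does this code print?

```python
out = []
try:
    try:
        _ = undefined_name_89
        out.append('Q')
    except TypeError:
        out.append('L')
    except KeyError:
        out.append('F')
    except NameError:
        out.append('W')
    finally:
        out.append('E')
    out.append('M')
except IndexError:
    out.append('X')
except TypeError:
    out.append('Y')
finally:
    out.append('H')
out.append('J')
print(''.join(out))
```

Execution trace: 'W' (inner except NameError) → 'E' (inner finally) → 'M' (try body, no exception) → 'H' (finally) → 'J' (after the try/except). Output: WEMHJ

Answer: WEMHJ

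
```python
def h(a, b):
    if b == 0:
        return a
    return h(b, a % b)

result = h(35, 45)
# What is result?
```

h(35, 45) -> h(45, 35) -> h(35, 10) -> h(10, 5) -> h(5, 0) -> 5

Answer: 5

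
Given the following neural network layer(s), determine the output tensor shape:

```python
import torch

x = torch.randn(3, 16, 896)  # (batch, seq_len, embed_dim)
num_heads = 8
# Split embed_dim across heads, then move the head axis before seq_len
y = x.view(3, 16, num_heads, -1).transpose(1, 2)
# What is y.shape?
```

Input: (3, 16, 896) -> head_dim = 896 // 8 = 112; after view: (3, 16, 8, 112) -> after transpose(1, 2): (3, 8, 16, 112) -> Output: (3, 8, 16, 112)

Answer: (3, 8, 16, 112)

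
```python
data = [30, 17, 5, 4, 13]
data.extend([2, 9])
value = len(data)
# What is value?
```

Trace:
`data = [30, 17, 5, 4, 13]` → data = [30, 17, 5, 4, 13]
`data.extend([2, 9])` → data = [30, 17, 5, 4, 13, 2, 9]
`value = len(data)` → value = 7
So value = 7

Answer: 7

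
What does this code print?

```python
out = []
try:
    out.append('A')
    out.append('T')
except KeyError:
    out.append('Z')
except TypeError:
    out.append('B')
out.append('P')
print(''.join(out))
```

Execution trace: 'A' (try body) → 'T' (try body, no exception) → 'P' (after the try/except). Output: ATP

Answer: ATP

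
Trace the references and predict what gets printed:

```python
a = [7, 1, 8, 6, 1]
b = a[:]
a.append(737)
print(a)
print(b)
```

Key concept: slice [:] creates copy.
Step by step:
`a = [7, 1, 8, 6, 1]` → a = [7, 1, 8, 6, 1]
`b = a[:]` → b = [7, 1, 8, 6, 1]
`a.append(737)` → a = [7, 1, 8, 6, 1, 737]
`print(a)` → prints [7, 1, 8, 6, 1, 737]
`print(b)` → prints [7, 1, 8, 6, 1]

Answer:
[7, 1, 8, 6, 1, 737]
[7, 1, 8, 6, 1]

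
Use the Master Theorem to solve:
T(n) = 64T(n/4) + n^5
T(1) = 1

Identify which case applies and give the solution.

a=64, b=4, f(n)=n^5. log_4(64) = 3. Since c=5 > 3 and the regularity condition holds (64(n/4)^5 = (64/4^5)n^5 with 64/4^5 < 1), Case 3 applies: T(n) = Θ(f(n)) = O(n^5).

Answer: O(n^5) - Case 3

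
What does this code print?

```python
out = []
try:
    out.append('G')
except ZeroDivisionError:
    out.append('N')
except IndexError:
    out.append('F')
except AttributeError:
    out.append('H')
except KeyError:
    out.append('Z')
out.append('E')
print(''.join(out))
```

Execution trace: 'G' (try body, no exception) → 'E' (after the try/except). Output: GE

Answer: GE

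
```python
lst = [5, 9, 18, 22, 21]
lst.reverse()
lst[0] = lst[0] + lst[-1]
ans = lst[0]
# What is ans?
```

Trace:
`lst = [5, 9, 18, 22, 21]` → lst = [5, 9, 18, 22, 21]
`lst.reverse()` → lst = [21, 22, 18, 9, 5]
`lst[0] = lst[0] + lst[-1]` → lst = [26, 22, 18, 9, 5]
`ans = lst[0]` → ans = 26
So ans = 26

Answer: 26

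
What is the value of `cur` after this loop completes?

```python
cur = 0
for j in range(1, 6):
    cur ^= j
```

XOR of 1 to 5
`cur` takes the values: 0 → 1 → 3 → 0 → 4 → 1

Answer: 1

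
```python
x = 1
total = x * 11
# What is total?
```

Trace:
`x = 1` → x = 1
`total = x * 11` → total = 11
So total = 11

Answer: 11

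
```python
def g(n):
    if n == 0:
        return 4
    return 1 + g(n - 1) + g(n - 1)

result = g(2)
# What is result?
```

g(n) = 1 + 2·g(n-1), g(0)=4. Closed form: (4+1)·2^2 - 1 = 19.

Answer: 19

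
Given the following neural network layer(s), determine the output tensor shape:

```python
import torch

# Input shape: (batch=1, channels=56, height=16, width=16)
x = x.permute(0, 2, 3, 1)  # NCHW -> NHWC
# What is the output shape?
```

Input: (1, 56, 16, 16) -> Output: (1, 16, 16, 56)

Answer: (1, 16, 16, 56)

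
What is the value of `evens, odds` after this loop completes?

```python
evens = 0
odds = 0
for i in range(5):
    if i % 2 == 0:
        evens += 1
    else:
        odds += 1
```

Count evens and odds in range(5)
`evens, odds` takes the values: (0, 0) → (1, 0) → (1, 1) → (2, 1) → (2, 2) → (3, 2)

Answer: 3, 2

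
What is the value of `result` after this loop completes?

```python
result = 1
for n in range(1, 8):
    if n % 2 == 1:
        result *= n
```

Product of odd numbers 1 to 7
`result` takes the values: 1 → 3 → 15 → 105

Answer: 105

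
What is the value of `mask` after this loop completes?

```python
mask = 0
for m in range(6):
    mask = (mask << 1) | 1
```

Build 6 consecutive 1-bits: 0b111111
`mask` takes the values: 0 → 1 → 3 → 7 → 15 → 31 → 63

Answer: 63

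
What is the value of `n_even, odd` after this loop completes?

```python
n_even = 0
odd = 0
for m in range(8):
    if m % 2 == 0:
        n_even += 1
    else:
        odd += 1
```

Count evens and odds in range(8)
`n_even, odd` takes the values: (0, 0) → (1, 0) → (1, 1) → (2, 1) → (2, 2) → (3, 2) → (3, 3) → (4, 3) → (4, 4)

Answer: 4, 4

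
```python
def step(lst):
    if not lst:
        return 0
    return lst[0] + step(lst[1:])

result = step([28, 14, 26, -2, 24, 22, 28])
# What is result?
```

28 + 14 + 26 + (-2) + 24 + 22 + 28 + 0 = 140

Answer: 140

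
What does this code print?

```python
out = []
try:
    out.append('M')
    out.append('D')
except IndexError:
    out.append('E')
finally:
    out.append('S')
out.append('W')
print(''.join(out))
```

Execution trace: 'M' (try body) → 'D' (try body, no exception) → 'S' (finally) → 'W' (after the try/except). Output: MDSW

Answer: MDSW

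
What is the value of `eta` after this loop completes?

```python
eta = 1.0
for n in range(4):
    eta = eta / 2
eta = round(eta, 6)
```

Halving LR 4 times: 1 / 2^4
`eta` takes the values: 1.0 → 0.5 → 0.25 → 0.125 → 0.0625

Answer: 0.0625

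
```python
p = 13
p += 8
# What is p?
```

Trace:
`p = 13` → p = 13
`p += 8` → p = 21
So p = 21

Answer: 21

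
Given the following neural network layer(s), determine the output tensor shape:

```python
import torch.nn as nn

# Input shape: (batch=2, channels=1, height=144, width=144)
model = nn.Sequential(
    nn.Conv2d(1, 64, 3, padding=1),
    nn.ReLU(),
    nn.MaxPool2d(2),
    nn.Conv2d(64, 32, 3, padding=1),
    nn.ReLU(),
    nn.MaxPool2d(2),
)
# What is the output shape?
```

Input: (2, 1, 144, 144) -> after first Conv2d: (2, 64, 144, 144) -> after first MaxPool2d: (2, 64, 72, 72) -> after second Conv2d: (2, 32, 72, 72) -> Output: (2, 32, 36, 36)

Answer: (2, 32, 36, 36)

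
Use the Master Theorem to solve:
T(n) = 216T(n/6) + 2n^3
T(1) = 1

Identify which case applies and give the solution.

a=216, b=6, f(n)=2n^3. log_6(216) = 3. Since c=3 = 3, Case 2 applies: T(n) = Θ(n^log_b(a) · log n) = O(n^3 log n).

Answer: O(n^3 log n) - Case 2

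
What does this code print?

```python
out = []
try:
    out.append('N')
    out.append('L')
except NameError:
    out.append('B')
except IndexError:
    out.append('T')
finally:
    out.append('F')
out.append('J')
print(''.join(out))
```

Execution trace: 'N' (try body) → 'L' (try body, no exception) → 'F' (finally) → 'J' (after the try/except). Output: NLFJ

Answer: NLFJ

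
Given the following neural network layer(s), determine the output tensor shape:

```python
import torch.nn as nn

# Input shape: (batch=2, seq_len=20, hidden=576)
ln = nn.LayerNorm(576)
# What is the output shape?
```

Input: (2, 20, 576) -> Output: (2, 20, 576)

Answer: (2, 20, 576)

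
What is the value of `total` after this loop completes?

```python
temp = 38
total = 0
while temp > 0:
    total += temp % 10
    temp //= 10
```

Sum digits of 38
`total` takes the values: 0 → 8 → 11

Answer: 11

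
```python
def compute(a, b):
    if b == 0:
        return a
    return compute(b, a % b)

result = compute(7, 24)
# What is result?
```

compute(7, 24) -> compute(24, 7) -> compute(7, 3) -> compute(3, 1) -> compute(1, 0) -> 1

Answer: 1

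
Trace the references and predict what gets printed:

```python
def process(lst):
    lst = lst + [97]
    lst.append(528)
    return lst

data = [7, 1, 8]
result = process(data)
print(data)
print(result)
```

Key concept: rebinding parameter vs mutation.
Step by step:
`data = [7, 1, 8]` → data = [7, 1, 8]
`result = process(data)` → result = [7, 1, 8, 97, 528]
`print(data)` → prints [7, 1, 8]
`print(result)` → prints [7, 1, 8, 97, 528]

Answer:
[7, 1, 8]
[7, 1, 8, 97, 528]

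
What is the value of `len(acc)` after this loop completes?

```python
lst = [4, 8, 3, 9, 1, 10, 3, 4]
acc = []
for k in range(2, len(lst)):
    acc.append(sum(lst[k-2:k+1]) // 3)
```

Number of 3-element averages
`acc` takes the values: [] → [5] → [5, 6] → [5, 6, 4] → [5, 6, 4, 6] → [5, 6, 4, 6, 4] → [5, 6, 4, 6, 4, 5]
So `len(acc)` = 6

Answer: 6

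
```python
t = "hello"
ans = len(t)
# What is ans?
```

Trace:
`t = "hello"` → t = 'hello'
`ans = len(t)` → ans = 5
So ans = 5

Answer: 5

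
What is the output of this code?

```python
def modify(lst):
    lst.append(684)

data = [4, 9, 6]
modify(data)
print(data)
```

Key concept: function modifies passed list.
Step by step:
`data = [4, 9, 6]` → data = [4, 9, 6]
`modify(data)` → data = [4, 9, 6, 684]
`print(data)` → prints [4, 9, 6, 684]

Answer: [4, 9, 6, 684]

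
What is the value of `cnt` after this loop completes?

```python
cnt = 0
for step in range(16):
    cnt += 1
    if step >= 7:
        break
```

Loop breaks when step reaches 7, cnt is 8
`cnt` takes the values: 0 → 1 → 2 → 3 → 4 → 5 → 6 → 7 → 8

Answer: 8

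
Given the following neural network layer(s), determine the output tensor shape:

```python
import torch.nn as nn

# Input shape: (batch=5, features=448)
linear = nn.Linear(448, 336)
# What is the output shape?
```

Input: (5, 448) -> Output: (5, 336)

Answer: (5, 336)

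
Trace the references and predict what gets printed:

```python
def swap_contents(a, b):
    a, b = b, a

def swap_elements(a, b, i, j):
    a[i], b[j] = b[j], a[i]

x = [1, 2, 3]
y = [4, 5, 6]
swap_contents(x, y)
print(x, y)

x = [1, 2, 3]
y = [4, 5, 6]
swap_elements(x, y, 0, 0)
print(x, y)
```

Key concept: parameter rebinding vs mutation.
Step by step:
`x = [1, 2, 3]` → x = [1, 2, 3]
`y = [4, 5, 6]` → y = [4, 5, 6]
`swap_contents(x, y)` → no visible change to tracked variables
`print(x, y)` → prints [1, 2, 3] [4, 5, 6]
`x = [1, 2, 3]` → x = [1, 2, 3]
`y = [4, 5, 6]` → y = [4, 5, 6]
`swap_elements(x, y, 0, 0)` → x = [4, 2, 3]; y = [1, 5, 6]
`print(x, y)` → prints [4, 2, 3] [1, 5, 6]

Answer:
[1, 2, 3] [4, 5, 6]
[4, 2, 3] [1, 5, 6]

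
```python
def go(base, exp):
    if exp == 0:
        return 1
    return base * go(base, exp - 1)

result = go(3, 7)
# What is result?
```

go(3, 7) = 3 * 3 * 3 * 3 * 3 * 3 * 3 = 2187

Answer: 2187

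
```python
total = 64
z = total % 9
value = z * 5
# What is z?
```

Trace:
`total = 64` → total = 64
`z = total % 9` → z = 1
`value = z * 5` → value = 5
So z = 1

Answer: 1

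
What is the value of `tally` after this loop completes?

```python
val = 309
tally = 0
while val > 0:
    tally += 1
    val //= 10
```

Count digits by repeated division by 10
`tally` takes the values: 0 → 1 → 2 → 3

Answer: 3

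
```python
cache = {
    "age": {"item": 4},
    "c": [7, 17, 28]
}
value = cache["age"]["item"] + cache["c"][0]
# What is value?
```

Trace:
`cache = { ...` → cache = {'age': {'item': 4}, 'c': [7, 17, 28]}
`value = cache["age"]["item"] + cache["c"][0]` → value = 11
So value = 11

Answer: 11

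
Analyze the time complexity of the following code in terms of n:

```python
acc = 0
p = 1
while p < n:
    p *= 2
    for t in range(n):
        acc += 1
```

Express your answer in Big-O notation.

Each loop level contributes: log n × n. Multiplying the contributions gives O(n log n).

Answer: O(n log n)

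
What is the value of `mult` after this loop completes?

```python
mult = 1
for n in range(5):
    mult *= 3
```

3^5 = 243
`mult` takes the values: 1 → 3 → 9 → 27 → 81 → 243

Answer: 243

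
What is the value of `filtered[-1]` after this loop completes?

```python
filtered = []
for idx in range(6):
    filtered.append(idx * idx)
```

Last element of squares 0 to 5
`filtered` takes the values: [] → [0] → [0, 1] → [0, 1, 4] → [0, 1, 4, 9] → [0, 1, 4, 9, 16] → [0, 1, 4, 9, 16, 25]
So `filtered[-1]` = 25

Answer: 25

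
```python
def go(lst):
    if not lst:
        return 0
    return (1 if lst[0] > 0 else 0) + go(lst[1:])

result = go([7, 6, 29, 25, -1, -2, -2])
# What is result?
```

Count of positive elements in [7, 6, 29, 25, -1, -2, -2] = 4

Answer: 4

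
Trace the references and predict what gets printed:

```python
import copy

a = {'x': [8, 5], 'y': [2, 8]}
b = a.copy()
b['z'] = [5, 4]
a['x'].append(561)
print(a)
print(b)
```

Key concept: shallow copy of dict with mutable values.
Step by step:
`a = {'x': [8, 5], 'y': [2, 8]}` → a = {'x': [8, 5], 'y': [2, 8]}
`b = a.copy()` → b = {'x': [8, 5], 'y': [2, 8]}
`b['z'] = [5, 4]` → b = {'x': [8, 5], 'y': [2, 8], 'z': [5, 4]}
`a['x'].append(561)` → a = {'x': [8, 5, 561], 'y': [2, 8]}; b = {'x': [8, 5, 561], 'y': [2, 8], 'z': [5, 4]}
`print(a)` → prints {'x': [8, 5, 561], 'y': [2, 8]}
`print(b)` → prints {'x': [8, 5, 561], 'y': [2, 8], 'z': [5, 4]}

Answer:
{'x': [8, 5, 561], 'y': [2, 8]}
{'x': [8, 5, 561], 'y': [2, 8], 'z': [5, 4]}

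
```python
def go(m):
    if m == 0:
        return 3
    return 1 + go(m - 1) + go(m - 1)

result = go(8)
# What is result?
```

go(m) = 1 + 2·go(m-1), go(0)=3. Closed form: (3+1)·2^8 - 1 = 1023.

Answer: 1023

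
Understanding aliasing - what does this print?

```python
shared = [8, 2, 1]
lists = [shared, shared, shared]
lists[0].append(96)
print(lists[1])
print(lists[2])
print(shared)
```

Key concept: list of same reference.
Step by step:
`shared = [8, 2, 1]` → shared = [8, 2, 1]
`lists = [shared, shared, shared]` → lists = [[8, 2, 1], [8, 2, 1], [8, 2, 1]]
`lists[0].append(96)` → shared = [8, 2, 1, 96]; lists = [[8, 2, 1, 96], [8, 2, 1, 96], [8, 2, 1, 96]]
`print(lists[1])` → prints [8, 2, 1, 96]
`print(lists[2])` → prints [8, 2, 1, 96]
`print(shared)` → prints [8, 2, 1, 96]

Answer:
[8, 2, 1, 96]
[8, 2, 1, 96]
[8, 2, 1, 96]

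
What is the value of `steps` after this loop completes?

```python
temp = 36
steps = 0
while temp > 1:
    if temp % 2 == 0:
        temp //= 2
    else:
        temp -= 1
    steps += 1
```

Steps to reduce 36 to 1
`steps` takes the values: 0 → 1 → 2 → 3 → 4 → 5 → 6

Answer: 6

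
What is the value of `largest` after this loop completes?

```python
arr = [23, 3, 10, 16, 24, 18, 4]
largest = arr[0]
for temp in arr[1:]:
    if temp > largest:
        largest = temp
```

Maximum of [23, 3, 10, 16, 24, 18, 4]
`largest` takes the values: 23 → 24

Answer: 24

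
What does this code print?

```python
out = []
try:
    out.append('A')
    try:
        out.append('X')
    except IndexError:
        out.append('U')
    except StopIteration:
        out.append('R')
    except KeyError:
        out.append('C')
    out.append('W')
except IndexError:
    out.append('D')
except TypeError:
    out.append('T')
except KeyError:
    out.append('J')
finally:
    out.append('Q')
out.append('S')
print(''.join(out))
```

Execution trace: 'A' (try body) → 'X' (inner try body, no exception) → 'W' (try body, no exception) → 'Q' (finally) → 'S' (after the try/except). Output: AXWQS

Answer: AXWQS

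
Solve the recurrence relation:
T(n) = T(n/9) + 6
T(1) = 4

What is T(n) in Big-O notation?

Each step divides n by 9 and adds 6. After log_9(n) steps we reach T(1)=4. So T(n) = 6·log_9(n) + 4 = O(log n).

Answer: O(log n)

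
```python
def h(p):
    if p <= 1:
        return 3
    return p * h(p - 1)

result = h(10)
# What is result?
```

h(10) = 10 * 9 * 8 * 7 * 6 * 5 * 4 * 3 * 2 * 3 = 10886400

Answer: 10886400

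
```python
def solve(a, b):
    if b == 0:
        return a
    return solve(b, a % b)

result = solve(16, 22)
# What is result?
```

solve(16, 22) -> solve(22, 16) -> solve(16, 6) -> solve(6, 4) -> solve(4, 2) -> solve(2, 0) -> 2

Answer: 2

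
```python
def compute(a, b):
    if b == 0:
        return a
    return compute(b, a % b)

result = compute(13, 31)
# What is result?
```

compute(13, 31) -> compute(31, 13) -> compute(13, 5) -> compute(5, 3) -> compute(3, 2) -> compute(2, 1) -> compute(1, 0) -> 1

Answer: 1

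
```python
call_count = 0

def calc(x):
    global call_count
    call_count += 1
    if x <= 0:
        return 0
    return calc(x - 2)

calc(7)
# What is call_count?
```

Linear recursion stepping by 2: 5 calls from x=7 down to ≤0.

Answer: 5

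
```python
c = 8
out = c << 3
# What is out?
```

Trace:
`c = 8` → c = 8
`out = c << 3` → out = 64
So out = 64

Answer: 64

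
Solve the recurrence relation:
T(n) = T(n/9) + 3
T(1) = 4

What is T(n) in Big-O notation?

Each step divides n by 9 and adds 3. After log_9(n) steps we reach T(1)=4. So T(n) = 3·log_9(n) + 4 = O(log n).

Answer: O(log n)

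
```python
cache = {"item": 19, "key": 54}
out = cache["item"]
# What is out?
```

Trace:
`cache = {"item": 19, "key": 54}` → cache = {'item': 19, 'key': 54}
`out = cache["item"]` → out = 19
So out = 19

Answer: 19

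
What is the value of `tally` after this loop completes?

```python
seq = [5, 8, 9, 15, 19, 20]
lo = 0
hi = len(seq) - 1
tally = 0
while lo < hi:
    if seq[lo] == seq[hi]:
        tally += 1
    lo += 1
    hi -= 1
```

Count matching pairs from ends
`tally` takes the values: 0

Answer: 0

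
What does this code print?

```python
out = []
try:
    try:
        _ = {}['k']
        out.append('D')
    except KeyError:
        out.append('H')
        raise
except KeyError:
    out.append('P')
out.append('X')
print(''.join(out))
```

Execution trace: 'H' (inner except KeyError) → 'P' (outer except KeyError) → 'X' (after the try/except). Output: HPX

Answer: HPX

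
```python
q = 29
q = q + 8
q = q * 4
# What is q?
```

Trace:
`q = 29` → q = 29
`q = q + 8` → q = 37
`q = q * 4` → q = 148
So q = 148

Answer: 148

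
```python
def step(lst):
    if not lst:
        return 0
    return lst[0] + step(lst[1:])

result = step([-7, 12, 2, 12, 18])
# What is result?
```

(-7) + 12 + 2 + 12 + 18 + 0 = 37

Answer: 37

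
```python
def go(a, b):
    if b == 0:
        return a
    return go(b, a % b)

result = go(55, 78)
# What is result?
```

go(55, 78) -> go(78, 55) -> go(55, 23) -> go(23, 9) -> go(9, 5) -> go(5, 4) -> go(4, 1) -> go(1, 0) -> 1

Answer: 1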